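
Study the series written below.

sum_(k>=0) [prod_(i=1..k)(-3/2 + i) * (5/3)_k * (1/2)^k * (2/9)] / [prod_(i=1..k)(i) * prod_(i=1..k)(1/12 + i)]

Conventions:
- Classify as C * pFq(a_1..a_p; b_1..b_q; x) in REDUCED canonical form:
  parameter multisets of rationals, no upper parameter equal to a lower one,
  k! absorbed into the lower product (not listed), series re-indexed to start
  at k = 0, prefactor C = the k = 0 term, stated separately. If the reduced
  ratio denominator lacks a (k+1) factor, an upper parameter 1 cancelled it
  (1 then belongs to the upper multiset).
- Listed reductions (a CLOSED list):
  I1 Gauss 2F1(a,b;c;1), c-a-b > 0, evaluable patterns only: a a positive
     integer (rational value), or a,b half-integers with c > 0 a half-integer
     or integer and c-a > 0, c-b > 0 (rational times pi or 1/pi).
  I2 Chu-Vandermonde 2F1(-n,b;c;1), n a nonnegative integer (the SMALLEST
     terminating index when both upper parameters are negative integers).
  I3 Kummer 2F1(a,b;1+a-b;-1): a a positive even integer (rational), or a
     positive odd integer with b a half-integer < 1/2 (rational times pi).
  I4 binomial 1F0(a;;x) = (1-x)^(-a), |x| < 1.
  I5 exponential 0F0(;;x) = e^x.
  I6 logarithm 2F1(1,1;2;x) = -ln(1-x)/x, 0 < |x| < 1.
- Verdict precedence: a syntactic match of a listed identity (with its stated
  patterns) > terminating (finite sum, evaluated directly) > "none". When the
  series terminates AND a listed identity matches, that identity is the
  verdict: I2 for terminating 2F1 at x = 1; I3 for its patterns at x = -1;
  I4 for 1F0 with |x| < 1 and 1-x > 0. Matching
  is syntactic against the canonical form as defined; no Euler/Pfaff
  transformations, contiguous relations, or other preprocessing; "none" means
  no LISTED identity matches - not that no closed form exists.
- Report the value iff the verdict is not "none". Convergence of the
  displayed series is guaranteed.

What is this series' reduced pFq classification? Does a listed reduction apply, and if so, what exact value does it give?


The series (x = 1/2) is 2F1: upper {-1/2, 5/3}, lower {13/12}, prefactor 2/9. Verdict: none. A 2F1 with upper {-1/2, 5/3} fits none of I1-I6 at x = 1/2; the sum runs forever.

Structural cue: from the first term 2/9: the lower running product (C = 2/9, x = 1/2) is a rising factorial.
Term ratio: r(k) = (1/2) * (k-1/2) (k+5/3) / [(k+13/12) (k+1)] - rational in k, leading ratio (1/2); with t_0 = 2/9, classification follows.


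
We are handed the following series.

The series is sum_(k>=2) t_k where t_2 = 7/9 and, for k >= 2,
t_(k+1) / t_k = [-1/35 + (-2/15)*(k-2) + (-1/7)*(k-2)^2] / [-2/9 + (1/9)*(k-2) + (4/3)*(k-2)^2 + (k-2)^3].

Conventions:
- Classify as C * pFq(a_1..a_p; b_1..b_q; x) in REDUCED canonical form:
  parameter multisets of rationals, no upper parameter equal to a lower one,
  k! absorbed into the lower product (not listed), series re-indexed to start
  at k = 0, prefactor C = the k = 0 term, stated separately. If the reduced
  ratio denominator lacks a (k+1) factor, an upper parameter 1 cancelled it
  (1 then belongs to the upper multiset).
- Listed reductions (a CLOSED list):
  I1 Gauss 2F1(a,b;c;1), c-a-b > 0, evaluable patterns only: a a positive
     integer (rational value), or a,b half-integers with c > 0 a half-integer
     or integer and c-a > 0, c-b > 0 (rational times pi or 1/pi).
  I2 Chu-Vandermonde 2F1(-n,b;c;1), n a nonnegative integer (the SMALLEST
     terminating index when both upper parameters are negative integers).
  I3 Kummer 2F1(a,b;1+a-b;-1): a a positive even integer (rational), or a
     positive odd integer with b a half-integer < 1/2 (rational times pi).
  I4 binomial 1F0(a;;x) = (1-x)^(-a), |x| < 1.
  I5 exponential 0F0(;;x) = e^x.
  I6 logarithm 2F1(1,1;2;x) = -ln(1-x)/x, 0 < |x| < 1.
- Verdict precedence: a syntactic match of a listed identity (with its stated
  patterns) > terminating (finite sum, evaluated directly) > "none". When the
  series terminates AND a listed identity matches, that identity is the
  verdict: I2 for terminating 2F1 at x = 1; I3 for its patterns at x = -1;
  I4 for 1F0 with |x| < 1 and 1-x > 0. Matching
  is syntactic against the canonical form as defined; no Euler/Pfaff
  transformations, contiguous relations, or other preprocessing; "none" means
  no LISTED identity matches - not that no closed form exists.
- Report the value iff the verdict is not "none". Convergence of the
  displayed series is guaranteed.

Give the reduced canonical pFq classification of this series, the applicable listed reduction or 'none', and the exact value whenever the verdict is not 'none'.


Prefactor 7/9, argument -1/7: 2F2 with upper {1/3, 3/5} over lower {-1/3, 2/3}. Verdict: none here - no I1-I6 shape fits x = -1/7 with lower {-1/3, 2/3}.

The tell: t_0 = 7/9 here, and factor the ratio over Q (C = 7/9): negated roots = parameters.
Term ratio: r(k) = (-1/7) * (k+1/3) (k+3/5) / [(k-1/3) (k+2/3) (k+1)] ; factor over Q: parameters, x = (-1/7), and C = 7/9.


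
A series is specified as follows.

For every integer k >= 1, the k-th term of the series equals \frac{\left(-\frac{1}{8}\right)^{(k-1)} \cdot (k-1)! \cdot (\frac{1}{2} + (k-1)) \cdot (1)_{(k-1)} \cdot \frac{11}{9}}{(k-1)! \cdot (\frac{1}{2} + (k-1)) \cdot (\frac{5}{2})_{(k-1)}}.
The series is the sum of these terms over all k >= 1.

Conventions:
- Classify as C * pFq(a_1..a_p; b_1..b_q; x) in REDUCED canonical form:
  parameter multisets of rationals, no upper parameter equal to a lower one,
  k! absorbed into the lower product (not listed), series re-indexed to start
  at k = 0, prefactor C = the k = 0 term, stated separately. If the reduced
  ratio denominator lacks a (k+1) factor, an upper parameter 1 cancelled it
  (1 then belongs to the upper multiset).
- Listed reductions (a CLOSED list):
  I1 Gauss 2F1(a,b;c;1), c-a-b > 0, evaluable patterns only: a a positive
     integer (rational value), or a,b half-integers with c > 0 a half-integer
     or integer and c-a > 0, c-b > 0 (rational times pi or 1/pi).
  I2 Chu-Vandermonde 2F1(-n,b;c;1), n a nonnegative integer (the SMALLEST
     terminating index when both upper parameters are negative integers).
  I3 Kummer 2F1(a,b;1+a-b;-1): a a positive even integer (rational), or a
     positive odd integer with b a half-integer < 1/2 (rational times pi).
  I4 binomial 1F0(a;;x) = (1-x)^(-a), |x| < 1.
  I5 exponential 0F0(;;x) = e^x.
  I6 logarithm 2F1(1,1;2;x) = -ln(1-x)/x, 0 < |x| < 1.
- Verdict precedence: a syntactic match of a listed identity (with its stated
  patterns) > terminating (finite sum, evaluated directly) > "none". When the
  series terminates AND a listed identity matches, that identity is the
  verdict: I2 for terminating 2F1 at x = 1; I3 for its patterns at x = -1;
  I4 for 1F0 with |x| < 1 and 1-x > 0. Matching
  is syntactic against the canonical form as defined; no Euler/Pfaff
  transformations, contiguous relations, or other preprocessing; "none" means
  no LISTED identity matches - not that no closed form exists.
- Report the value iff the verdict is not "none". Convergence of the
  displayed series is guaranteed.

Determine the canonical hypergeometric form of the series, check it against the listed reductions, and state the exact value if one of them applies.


This is \frac{11}{9} * 2F1(1, 1; \frac{5}{2}; -\frac{1}{8}) in reduced canonical form. Verdict: none. A 2F1 with upper {1, 1} fits none of I1-I6 at x = -\frac{1}{8}; the sum runs forever.

Key observation: x = -\frac{1}{8} and the factor k + 1/2 cancels (top and bottom), leaving C = 11/9, x = -1/8.
Step ratio: r(k) = -\frac{1}{8} * (k+1) (k+1) / [(k+\frac{5}{2}) (k+1)] - rational in k. x = -\frac{1}{8}; t_0 = \frac{11}{9}; negate the roots.


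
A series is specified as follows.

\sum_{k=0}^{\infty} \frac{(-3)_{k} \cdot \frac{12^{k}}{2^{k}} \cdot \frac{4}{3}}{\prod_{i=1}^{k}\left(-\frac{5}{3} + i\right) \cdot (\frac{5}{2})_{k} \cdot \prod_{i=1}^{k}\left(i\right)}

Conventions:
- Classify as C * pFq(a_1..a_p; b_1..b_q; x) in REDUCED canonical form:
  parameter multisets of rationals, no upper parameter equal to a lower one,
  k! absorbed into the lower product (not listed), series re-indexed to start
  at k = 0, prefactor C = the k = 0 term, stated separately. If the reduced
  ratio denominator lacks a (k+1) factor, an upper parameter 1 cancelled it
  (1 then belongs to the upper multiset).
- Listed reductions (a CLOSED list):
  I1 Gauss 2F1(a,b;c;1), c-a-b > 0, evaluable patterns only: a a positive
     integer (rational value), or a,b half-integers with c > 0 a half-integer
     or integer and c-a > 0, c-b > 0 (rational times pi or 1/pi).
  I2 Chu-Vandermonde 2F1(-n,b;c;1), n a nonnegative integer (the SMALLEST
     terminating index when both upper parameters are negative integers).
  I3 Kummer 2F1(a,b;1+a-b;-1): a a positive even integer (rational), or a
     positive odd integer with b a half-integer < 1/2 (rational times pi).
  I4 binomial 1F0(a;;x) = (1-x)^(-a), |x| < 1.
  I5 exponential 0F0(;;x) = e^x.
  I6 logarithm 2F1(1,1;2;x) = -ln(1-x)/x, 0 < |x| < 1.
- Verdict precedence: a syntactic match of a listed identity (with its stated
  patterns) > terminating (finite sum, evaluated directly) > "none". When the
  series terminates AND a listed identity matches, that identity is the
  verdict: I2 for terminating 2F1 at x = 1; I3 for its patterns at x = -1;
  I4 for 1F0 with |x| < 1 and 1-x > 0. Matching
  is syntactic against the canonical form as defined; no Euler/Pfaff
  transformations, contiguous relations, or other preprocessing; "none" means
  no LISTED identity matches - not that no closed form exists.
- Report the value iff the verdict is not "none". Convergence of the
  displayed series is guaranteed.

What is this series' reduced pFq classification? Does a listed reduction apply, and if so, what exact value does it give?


The series (x = 6) is 1F2: upper {-3}, lower {-\frac{2}{3}, \frac{5}{2}}, prefactor \frac{4}{3}. Verdict: terminating (-3 upstairs). 4 nonzero terms in all; added directly. Hence: -\frac{3532}{105}.

Key step: from the first term \frac{4}{3}: the lower running product (C = 4/3) is a rising factorial.
Term ratio: r(k) = 6 * (k-3) / [(k-\frac{2}{3}) (k+\frac{5}{2}) (k+1)] - poly over poly, x = 6 from leading terms; C = \frac{4}{3} at k = 0.


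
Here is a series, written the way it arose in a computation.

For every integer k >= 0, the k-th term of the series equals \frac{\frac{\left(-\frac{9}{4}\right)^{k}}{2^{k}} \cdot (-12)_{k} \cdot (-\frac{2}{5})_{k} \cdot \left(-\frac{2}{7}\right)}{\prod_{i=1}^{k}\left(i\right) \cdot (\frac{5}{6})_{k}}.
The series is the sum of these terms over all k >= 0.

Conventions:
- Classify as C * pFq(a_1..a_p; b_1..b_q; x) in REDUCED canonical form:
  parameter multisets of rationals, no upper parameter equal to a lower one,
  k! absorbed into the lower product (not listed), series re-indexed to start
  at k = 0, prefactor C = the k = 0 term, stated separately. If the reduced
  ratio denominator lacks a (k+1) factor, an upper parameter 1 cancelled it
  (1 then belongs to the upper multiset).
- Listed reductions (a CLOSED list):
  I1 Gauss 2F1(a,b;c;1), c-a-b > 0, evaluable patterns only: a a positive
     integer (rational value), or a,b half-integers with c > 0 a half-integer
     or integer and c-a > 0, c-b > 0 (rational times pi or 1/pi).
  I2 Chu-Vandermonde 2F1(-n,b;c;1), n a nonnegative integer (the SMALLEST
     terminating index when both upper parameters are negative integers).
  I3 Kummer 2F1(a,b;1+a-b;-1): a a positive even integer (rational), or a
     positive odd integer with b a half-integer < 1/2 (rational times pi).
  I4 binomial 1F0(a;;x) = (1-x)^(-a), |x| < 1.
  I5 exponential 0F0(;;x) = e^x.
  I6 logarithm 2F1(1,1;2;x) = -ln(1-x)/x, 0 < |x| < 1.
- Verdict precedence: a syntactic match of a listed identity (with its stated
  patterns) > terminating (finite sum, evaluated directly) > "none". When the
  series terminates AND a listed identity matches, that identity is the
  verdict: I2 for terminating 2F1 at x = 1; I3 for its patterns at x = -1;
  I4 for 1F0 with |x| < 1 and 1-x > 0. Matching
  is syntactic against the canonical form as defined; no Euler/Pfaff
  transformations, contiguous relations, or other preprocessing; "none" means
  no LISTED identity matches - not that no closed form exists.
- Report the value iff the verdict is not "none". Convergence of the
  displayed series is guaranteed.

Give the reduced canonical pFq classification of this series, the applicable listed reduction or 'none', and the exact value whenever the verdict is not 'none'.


x = -\frac{9}{8} here; the reduced form reads 2F1, upper {-12, -\frac{2}{5}}, lower {\frac{5}{6}}, C = -\frac{2}{7}. Verdict: terminating (-12 upstairs). 13 nonzero terms in all; added directly. Value: \frac{11614291094518937514112543187}{124845196110687500000000000}.

First insight: with t_0 = -\frac{2}{7}, the product of the first k integers (C = -2/7) is k!.
Ratio: r(k) = -\frac{9}{8} * (k-12) (k-\frac{2}{5}) / [(k+\frac{5}{6}) (k+1)] - poly over poly, x = -\frac{9}{8} from leading terms; C = -\frac{2}{7} at k = 0.


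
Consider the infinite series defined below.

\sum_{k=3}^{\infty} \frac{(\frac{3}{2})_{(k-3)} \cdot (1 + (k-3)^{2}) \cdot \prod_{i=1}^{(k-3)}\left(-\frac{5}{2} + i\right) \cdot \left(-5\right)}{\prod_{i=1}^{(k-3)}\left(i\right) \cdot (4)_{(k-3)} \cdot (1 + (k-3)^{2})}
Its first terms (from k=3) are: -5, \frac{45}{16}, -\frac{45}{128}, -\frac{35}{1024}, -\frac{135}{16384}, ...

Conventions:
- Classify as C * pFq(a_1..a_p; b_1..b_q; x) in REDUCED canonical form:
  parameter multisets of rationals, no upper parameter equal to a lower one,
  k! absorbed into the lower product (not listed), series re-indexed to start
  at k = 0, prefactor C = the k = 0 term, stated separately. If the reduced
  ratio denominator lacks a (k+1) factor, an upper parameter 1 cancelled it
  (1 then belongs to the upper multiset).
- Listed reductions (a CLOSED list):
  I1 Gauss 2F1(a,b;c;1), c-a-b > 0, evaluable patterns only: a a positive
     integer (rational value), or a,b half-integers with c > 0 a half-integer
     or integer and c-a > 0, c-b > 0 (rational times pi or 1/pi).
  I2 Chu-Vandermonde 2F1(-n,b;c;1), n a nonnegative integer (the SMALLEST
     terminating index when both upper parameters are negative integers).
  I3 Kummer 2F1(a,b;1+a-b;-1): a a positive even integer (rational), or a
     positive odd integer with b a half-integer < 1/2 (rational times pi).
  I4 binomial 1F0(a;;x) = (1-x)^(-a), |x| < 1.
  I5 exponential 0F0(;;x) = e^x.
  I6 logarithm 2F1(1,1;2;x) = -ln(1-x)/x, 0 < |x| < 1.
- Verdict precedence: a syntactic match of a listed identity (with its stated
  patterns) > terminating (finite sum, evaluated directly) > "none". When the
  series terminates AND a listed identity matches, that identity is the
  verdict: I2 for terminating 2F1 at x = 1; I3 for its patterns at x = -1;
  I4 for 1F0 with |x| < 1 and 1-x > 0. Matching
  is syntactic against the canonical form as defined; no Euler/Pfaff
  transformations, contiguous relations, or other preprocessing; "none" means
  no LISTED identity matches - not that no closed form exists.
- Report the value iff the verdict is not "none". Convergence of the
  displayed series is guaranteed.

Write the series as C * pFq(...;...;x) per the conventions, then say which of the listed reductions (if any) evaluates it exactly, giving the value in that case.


This is -5 * 2F1(-\frac{3}{2}, \frac{3}{2}; 4; 1) in reduced canonical form. Verdict: Gauss (I1, half-integer pattern) matches (x = 1; upper {-\frac{3}{2}, \frac{3}{2}} half-integers, c = 4 in the evaluable pattern). Hence: \left(-\frac{512}{63}\right) / \pi.

First insight: from the first term -5: the factor k^2 + 1 cancels (top and bottom), leaving C = -5.
Consecutive-term ratio: r(k) = 1 * (k-\frac{3}{2}) (k+\frac{3}{2}) / [(k+4) (k+1)] - rational in k. x = 1; t_0 = -5; negate the roots.


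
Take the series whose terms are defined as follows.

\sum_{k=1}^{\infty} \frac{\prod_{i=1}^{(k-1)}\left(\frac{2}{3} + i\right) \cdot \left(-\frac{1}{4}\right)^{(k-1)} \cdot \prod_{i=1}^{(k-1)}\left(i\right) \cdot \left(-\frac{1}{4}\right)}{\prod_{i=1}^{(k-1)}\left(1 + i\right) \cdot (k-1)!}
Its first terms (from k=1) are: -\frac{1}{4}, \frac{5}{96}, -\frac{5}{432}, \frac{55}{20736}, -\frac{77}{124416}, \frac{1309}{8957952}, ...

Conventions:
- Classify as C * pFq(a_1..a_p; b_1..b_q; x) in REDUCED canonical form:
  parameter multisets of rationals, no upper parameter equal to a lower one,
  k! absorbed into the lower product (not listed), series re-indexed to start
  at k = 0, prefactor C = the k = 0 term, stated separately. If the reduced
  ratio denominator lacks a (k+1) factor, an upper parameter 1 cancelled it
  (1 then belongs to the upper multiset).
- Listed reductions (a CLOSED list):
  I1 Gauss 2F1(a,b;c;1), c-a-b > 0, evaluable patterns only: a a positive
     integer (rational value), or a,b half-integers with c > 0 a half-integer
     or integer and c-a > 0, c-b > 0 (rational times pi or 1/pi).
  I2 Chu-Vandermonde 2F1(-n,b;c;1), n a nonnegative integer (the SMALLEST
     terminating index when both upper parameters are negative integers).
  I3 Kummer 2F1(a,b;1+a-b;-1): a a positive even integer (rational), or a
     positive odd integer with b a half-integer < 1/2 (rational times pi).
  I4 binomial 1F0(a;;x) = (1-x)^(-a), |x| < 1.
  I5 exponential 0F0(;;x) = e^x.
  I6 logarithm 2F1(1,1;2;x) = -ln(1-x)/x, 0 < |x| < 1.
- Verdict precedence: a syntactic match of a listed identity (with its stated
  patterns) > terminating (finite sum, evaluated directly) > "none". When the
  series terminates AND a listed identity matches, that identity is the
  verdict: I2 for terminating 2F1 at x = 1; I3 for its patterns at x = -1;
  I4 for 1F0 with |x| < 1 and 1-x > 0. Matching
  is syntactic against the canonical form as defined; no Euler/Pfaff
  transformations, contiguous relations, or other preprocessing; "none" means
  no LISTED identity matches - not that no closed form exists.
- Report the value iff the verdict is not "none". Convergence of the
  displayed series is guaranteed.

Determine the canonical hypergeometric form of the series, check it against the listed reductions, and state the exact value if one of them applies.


First insight: with t_0 = -\frac{1}{4}, the running product (prefactor -1/4) telescopes to a rising factorial.
Term ratio: r(k) = -\frac{1}{4} * (k+1) (k+\frac{5}{3}) / [(k+2) (k+1)] - rational in k. x = -\frac{1}{4}; t_0 = -\frac{1}{4}; negate the roots.

x = -\frac{1}{4} here; the reduced form reads 2F1, upper {1, \frac{5}{3}}, lower {2}, C = -\frac{1}{4}. Verdict: none (x = -\frac{1}{4}): each listed identity misses the multisets {1, \frac{5}{3}} ; {2}.


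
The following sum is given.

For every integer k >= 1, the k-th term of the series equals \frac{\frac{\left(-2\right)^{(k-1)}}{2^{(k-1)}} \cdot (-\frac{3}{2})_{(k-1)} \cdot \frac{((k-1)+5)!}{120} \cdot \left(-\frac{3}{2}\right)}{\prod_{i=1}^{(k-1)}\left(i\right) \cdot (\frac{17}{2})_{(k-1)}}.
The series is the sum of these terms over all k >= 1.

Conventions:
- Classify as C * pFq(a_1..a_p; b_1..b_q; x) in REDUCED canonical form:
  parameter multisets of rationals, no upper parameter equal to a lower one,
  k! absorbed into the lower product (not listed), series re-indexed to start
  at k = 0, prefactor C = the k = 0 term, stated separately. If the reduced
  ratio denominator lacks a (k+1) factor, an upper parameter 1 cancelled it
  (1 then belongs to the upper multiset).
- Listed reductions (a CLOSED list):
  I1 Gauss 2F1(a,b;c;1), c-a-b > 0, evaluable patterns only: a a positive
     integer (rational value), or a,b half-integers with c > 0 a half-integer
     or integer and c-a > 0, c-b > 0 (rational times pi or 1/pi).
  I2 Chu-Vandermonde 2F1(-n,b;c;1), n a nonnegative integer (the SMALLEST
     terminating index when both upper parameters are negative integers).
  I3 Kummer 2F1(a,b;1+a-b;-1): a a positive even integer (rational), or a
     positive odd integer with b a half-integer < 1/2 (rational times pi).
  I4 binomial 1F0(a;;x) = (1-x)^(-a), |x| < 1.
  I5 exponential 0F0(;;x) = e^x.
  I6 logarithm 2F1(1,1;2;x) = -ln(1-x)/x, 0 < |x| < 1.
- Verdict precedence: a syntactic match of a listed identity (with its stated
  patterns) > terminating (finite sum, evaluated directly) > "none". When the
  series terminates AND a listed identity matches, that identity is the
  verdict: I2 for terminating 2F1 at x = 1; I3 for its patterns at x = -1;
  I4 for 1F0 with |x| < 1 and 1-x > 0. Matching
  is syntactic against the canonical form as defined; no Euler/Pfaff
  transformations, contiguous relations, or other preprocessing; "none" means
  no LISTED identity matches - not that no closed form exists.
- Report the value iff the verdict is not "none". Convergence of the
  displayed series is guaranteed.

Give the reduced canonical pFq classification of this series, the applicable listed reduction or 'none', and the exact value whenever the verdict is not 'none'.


With C = -\frac{3}{2}: the canonical form is 2F1(-\frac{3}{2}, 6; \frac{17}{2}; -1). Verdict: Kummer's theorem (I3) applies (x = -1; c = \frac{17}{2} equals 1+a-b for upper {-\frac{3}{2}, 6}: listed pattern). Exact value: -\frac{429}{128}.

Key observation: t_0 being -\frac{3}{2}, the factorial ratio (prefactor -3/2) (k+a-1)!/(a-1)! is a rising factorial (a)_k.
Ratio: r(k) = -1 * (k-\frac{3}{2}) (k+6) / [(k+\frac{17}{2}) (k+1)] - rational; roots negated = parameters, x = -1, C = -\frac{3}{2}.


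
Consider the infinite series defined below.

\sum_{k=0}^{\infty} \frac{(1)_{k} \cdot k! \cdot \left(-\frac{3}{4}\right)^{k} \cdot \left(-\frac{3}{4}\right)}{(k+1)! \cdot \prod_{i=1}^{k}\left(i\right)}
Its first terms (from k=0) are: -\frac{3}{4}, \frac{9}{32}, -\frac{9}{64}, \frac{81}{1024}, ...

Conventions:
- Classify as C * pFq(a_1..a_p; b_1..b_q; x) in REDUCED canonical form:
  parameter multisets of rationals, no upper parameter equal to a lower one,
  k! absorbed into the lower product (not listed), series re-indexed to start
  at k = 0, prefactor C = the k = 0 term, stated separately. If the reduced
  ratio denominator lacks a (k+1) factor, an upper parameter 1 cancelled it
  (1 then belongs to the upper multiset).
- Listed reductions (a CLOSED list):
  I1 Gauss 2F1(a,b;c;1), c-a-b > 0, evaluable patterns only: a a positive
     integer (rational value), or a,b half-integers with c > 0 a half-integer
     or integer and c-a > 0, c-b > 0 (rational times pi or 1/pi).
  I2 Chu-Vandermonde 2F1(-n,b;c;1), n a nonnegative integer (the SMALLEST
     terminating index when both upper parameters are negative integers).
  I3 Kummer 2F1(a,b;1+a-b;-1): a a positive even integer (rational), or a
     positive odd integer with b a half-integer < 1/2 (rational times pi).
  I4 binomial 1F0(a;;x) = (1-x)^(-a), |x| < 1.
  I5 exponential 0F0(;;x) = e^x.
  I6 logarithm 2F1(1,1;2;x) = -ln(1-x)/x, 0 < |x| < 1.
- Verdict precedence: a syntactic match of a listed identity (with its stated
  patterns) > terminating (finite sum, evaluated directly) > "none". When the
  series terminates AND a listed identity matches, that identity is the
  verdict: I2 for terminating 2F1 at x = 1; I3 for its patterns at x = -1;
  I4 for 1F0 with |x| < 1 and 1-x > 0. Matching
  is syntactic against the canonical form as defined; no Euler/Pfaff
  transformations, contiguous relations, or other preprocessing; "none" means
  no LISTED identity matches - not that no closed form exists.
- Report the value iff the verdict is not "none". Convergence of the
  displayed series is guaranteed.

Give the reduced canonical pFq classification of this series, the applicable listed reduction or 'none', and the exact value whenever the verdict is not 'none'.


x = -\frac{3}{4} here; the reduced form reads 2F1, upper {1, 1}, lower {2}, C = -\frac{3}{4}. Verdict: the I6 logarithm reduction matches (the logarithm: parameters (1,1;2), x = -\frac{3}{4}). Sum: \left(-1\right) \cdot \ln\left(\frac{7}{4}\right).

Key observation: from the first term -\frac{3}{4}: the product of the first k integers (C = -3/4, x = -3/4) is k!.
Adjacent-term ratio: r(k) = -\frac{3}{4} * (k+1) (k+1) / [(k+2) (k+1)] - rational in k, leading ratio -\frac{3}{4}; with t_0 = -\frac{3}{4}, classification follows.


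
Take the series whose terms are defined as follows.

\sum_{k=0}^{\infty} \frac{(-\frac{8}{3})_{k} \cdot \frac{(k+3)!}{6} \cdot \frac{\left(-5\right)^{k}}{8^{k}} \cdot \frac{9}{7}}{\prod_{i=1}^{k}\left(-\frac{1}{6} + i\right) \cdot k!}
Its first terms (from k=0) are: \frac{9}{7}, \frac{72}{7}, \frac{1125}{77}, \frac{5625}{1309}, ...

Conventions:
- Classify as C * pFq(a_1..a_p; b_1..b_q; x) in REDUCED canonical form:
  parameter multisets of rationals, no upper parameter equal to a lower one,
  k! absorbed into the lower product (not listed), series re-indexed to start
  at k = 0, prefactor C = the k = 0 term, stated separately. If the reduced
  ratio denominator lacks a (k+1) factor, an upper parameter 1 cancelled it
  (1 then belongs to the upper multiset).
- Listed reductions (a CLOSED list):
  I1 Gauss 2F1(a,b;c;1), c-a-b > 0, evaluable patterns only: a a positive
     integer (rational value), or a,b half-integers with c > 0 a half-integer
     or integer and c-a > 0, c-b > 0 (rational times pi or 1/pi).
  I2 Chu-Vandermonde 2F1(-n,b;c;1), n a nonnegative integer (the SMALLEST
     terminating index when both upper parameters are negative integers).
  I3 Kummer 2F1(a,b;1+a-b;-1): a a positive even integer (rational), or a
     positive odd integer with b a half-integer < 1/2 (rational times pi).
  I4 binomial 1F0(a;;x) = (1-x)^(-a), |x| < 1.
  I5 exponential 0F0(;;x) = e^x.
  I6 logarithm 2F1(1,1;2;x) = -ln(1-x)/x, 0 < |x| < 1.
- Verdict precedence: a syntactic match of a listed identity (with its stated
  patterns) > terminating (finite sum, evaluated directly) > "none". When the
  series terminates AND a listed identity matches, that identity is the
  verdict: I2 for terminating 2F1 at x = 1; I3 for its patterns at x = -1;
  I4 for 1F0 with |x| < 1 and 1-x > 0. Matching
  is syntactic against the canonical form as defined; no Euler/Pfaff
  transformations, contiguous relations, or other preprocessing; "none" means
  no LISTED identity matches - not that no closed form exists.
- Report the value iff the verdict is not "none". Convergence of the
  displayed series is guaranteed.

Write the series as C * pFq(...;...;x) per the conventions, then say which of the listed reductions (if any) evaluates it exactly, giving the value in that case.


Reduced: x = -\frac{5}{8}, 2F1, upper = {-\frac{8}{3}, 4}, lower = {\frac{5}{6}}, C = \frac{9}{7}. Verdict: none - this 2F1 at x = -\frac{5}{8} matches no listed pattern, and upper {-\frac{8}{3}, 4} holds no stopper.

The tell: from the first term \frac{9}{7}: the two geometric factors (C = 9/7, x = -5/8) combine into one argument.
Term ratio: r(k) = -\frac{5}{8} * (k-\frac{8}{3}) (k+4) / [(k+\frac{5}{6}) (k+1)] - rational; roots negated = parameters, x = -\frac{5}{8}, C = \frac{9}{7}.


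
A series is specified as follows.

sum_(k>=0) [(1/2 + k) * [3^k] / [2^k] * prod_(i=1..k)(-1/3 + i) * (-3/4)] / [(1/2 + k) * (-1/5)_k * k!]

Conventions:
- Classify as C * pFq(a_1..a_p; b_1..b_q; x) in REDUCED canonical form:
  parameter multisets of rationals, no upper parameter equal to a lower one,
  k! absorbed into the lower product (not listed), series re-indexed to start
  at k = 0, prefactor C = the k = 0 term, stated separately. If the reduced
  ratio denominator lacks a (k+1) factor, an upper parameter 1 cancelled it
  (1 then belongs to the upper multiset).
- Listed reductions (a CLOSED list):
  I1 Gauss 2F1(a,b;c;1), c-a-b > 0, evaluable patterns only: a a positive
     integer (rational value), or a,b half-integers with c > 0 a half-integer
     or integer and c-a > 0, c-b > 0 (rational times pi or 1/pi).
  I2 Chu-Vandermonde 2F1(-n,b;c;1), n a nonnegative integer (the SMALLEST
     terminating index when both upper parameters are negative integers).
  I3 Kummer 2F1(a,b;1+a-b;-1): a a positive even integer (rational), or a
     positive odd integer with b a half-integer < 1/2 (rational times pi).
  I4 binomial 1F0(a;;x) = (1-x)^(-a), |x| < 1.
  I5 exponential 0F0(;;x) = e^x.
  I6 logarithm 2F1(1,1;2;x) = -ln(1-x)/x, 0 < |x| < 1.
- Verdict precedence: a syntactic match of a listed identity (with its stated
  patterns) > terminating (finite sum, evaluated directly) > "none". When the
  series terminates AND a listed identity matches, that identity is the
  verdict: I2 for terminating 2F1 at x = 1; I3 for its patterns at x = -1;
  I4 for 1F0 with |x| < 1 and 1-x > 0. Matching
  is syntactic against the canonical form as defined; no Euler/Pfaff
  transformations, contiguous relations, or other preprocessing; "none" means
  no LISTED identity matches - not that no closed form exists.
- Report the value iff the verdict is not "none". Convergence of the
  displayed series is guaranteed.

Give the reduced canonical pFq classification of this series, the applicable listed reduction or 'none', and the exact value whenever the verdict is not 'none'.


The tell: x = (3/2) and the factor k + 1/2 cancels (top and bottom), leaving C = -3/4, x = 3/2.
Ratio: r(k) = (3/2) * (k+2/3) / [(k-1/5) (k+1)] - poly over poly, x = (3/2) from leading terms; C = -3/4 at k = 0.

This is -3/4 * 1F1(2/3; -1/5; 3/2) in reduced canonical form. Verdict: none. A 1F1 with upper {2/3} fits none of I1-I6 at x = 3/2; the sum runs forever.


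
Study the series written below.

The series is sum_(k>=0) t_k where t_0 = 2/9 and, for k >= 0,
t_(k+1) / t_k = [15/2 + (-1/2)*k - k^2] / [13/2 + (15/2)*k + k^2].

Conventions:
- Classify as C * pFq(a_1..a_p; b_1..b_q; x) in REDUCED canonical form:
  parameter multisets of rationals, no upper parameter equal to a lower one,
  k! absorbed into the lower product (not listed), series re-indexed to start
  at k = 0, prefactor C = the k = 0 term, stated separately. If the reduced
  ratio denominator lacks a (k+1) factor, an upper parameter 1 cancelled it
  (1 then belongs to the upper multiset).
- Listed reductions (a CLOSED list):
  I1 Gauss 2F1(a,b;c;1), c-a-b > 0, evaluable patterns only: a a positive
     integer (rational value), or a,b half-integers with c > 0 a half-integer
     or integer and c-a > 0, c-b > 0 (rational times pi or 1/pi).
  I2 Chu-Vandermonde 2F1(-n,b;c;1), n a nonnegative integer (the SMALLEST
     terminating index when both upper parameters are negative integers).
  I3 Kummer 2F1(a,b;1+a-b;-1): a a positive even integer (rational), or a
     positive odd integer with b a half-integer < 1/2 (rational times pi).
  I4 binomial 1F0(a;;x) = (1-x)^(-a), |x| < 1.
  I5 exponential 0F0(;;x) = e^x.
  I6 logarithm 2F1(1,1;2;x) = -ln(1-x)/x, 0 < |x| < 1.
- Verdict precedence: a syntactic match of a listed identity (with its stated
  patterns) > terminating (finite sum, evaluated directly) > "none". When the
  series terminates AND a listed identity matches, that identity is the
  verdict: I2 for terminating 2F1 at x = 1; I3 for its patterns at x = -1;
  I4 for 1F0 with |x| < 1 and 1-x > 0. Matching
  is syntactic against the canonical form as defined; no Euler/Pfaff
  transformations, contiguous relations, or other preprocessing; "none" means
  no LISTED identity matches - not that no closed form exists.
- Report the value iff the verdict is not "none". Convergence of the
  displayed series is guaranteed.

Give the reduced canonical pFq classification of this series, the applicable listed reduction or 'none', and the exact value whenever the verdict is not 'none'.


Reduced: x = -1, 2F1, upper = {-5/2, 3}, lower = {13/2}, C = 2/9. Verdict: Kummer (I3) applies (x = -1; c = 13/2 equals 1+a-b for upper {-5/2, 3}: listed pattern). Hence: (385/2048) * pi.

Key observation: from the first term 2/9: the expanded ratio factors over Q; C = 2/9, x = -1, roots give parameters.
Step ratio: r(k) = (-1) * (k-5/2) (k+3) / [(k+13/2) (k+1)] - rational in k, leading ratio (-1); with t_0 = 2/9, classification follows.


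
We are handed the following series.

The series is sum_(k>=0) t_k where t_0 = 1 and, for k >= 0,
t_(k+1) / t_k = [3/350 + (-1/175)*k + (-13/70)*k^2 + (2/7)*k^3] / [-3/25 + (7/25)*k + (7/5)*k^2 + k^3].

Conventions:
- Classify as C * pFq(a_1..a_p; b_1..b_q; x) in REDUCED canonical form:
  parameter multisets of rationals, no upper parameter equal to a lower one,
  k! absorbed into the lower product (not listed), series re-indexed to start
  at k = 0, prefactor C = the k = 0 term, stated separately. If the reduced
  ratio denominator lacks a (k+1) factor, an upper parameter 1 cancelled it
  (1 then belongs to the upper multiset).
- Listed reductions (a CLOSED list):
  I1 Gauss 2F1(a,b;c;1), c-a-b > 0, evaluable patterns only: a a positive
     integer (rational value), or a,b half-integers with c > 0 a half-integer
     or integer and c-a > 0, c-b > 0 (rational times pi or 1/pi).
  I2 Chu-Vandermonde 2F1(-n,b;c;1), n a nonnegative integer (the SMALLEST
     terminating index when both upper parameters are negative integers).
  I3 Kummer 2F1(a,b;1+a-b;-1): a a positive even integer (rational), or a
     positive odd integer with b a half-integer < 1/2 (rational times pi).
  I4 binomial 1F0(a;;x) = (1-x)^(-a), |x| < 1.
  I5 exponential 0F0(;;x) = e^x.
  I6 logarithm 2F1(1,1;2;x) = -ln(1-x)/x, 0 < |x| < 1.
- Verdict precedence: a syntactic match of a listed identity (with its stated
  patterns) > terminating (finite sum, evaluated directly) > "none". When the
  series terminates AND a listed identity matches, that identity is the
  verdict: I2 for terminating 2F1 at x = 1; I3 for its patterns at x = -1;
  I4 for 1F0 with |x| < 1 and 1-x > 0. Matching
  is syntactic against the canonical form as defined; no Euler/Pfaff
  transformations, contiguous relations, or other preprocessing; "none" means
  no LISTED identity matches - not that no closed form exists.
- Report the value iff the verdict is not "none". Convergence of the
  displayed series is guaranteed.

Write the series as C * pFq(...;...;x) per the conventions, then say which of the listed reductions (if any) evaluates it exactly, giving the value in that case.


With C = 1: the canonical form is 3F2(-3/5, -1/4, 1/5; -1/5, 3/5; 2/7). Verdict: none. No listed pattern accepts 3F2(-3/5, -1/4, 1/5; -1/5, 3/5; 2/7).

The tell: t_0 = 1 here, and the expanded ratio factors over Q; C = 1, x = 2/7, roots give parameters.
Ratio: r(k) = (2/7) * (k-3/5) (k-1/4) (k+1/5) / [(k-1/5) (k+3/5) (k+1)] - rational; roots negated = parameters, x = (2/7), C = 1.


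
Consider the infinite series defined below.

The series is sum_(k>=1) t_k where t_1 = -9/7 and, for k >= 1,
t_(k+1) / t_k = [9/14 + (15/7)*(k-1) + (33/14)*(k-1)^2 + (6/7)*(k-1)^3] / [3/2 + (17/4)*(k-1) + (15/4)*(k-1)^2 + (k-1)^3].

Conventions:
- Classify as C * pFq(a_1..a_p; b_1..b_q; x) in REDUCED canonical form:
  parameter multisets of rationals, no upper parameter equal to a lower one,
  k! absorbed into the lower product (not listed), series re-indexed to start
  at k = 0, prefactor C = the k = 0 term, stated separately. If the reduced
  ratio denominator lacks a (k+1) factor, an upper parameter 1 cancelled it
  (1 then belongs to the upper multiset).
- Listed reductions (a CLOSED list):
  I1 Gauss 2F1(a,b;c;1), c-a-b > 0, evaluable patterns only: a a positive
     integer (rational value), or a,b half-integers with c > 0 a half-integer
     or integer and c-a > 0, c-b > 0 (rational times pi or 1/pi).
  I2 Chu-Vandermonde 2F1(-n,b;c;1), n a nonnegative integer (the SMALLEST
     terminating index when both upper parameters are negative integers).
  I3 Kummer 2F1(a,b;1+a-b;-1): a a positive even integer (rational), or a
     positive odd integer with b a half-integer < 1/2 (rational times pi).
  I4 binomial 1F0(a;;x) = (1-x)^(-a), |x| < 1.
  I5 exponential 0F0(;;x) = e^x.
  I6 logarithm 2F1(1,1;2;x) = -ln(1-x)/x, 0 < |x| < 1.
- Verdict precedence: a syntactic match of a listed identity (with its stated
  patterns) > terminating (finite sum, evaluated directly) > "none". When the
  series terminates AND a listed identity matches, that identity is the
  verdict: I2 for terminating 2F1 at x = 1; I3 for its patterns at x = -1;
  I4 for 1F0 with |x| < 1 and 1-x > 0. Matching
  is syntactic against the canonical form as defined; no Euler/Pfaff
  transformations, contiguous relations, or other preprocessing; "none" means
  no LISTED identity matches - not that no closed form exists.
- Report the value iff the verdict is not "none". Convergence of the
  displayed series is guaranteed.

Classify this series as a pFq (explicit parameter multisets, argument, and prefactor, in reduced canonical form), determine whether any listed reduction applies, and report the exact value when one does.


This is -9/7 * 2F1(1, 1; 2; 6/7) in reduced canonical form. Verdict at x = 6/7: the I6 logarithm reduction matches (the logarithm: parameters (1,1;2), x = 6/7). Exact value: (3/2) * ln(1/7).

First insight: t_0 being -9/7, roots of the ratio polynomials (C = -9/7) are the negated parameters.
Consecutive-term ratio: r(k) = (6/7) * (k+1) (k+1) / [(k+2) (k+1)] - poly over poly, x = (6/7) from leading terms; C = -9/7 at k = 0.


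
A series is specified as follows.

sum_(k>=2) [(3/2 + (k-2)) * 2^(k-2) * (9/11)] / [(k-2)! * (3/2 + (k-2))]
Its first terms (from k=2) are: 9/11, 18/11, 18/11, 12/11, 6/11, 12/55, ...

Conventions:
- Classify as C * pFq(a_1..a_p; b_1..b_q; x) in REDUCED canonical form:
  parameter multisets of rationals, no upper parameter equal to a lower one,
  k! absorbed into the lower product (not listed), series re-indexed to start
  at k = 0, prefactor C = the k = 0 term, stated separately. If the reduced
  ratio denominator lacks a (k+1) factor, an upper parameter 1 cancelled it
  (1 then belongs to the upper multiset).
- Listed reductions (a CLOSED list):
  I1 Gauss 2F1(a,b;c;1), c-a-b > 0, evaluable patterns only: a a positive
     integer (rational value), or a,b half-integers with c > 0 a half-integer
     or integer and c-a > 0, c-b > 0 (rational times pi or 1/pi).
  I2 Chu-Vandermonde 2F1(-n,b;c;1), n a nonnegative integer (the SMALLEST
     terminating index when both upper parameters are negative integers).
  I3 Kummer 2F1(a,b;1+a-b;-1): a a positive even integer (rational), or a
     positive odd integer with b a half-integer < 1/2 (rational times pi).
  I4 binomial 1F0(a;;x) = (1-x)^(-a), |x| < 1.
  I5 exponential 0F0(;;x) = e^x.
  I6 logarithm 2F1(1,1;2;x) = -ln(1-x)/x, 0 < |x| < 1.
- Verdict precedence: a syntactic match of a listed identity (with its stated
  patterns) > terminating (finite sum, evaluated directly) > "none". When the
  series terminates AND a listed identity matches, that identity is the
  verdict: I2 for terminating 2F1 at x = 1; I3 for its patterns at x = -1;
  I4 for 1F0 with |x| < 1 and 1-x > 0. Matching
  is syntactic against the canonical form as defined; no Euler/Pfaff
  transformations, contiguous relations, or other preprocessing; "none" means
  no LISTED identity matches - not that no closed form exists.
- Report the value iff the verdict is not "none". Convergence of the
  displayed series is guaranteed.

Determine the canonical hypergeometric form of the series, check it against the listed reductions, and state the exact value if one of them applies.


x = 2 here; the reduced form reads 0F0, upper {-}, lower {-}, C = 9/11. Verdict (x = 2): exponential (I5) applies (the 0F0 exponential series at x = 2). Exact value: (9/11) * e^(2).

First insight: t_0 = 9/11 here, and the factor k + 3/2 cancels (top and bottom), leaving C = 9/11, x = 2.
Adjacent-term ratio: r(k) = 2 * 1 / [(k+1)] - rational; roots negated = parameters, x = 2, C = 9/11.


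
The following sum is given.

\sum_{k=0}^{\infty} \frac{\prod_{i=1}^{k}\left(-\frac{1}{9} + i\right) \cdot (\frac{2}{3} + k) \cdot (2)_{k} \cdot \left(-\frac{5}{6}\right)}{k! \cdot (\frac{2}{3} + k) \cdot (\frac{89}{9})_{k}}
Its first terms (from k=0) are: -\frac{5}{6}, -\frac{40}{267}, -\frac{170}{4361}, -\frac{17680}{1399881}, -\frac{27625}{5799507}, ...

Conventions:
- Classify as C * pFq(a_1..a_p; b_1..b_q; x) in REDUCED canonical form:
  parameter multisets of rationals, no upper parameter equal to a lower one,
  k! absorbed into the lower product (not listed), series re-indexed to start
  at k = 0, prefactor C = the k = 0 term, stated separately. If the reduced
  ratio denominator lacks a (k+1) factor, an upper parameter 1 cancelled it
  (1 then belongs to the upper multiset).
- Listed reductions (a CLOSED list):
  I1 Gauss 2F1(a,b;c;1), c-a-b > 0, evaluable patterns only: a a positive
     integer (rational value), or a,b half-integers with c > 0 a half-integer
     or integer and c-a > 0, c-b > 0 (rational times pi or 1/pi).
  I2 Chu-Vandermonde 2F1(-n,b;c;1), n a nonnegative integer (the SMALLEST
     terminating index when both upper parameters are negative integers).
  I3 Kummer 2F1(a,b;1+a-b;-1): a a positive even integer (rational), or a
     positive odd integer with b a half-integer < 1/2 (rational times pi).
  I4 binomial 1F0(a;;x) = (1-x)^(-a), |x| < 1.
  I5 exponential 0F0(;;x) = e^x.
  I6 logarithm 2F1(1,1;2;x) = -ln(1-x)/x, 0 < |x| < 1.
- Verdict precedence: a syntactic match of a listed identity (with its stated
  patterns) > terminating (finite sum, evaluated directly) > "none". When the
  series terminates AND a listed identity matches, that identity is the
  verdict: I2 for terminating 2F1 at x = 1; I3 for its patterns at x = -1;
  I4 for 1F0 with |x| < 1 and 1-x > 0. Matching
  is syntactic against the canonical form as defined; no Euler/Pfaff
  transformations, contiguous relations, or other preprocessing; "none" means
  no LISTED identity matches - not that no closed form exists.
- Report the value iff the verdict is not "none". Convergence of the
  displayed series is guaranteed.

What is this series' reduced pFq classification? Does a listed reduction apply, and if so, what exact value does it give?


With C = -\frac{5}{6}: the canonical form is 2F1(\frac{8}{9}, 2; \frac{89}{9}; 1). Verdict: Gauss (I1, integer-parameter pattern) matches (x = 1: the Gamma ratio telescopes since c-a-b = 7 > 0 and a = 2 in Z>0). Exact value: -\frac{1775}{1701}.

Key step: with t_0 = -\frac{5}{6}, the factor k + 2/3 cancels (top and bottom), leaving C = -5/6, x = 1.
Ratio: r(k) = 1 * (k+\frac{8}{9}) (k+2) / [(k+\frac{89}{9}) (k+1)] - rational in k, leading ratio 1; with t_0 = -\frac{5}{6}, classification follows.
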